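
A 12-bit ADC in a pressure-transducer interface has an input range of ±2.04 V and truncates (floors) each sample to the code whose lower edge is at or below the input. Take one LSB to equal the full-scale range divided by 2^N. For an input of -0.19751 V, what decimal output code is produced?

1849

The full-scale span is 2.04 − (-2.04) = 4.08 V. LSB = 4.08 V / 2^12 ≈ 0.9961 mV.
(V_in − V_min) × 2^12/range = (-0.19751 − (-2.04)) × 4096/4.08 = 1849.715.
Floor → code = 1849.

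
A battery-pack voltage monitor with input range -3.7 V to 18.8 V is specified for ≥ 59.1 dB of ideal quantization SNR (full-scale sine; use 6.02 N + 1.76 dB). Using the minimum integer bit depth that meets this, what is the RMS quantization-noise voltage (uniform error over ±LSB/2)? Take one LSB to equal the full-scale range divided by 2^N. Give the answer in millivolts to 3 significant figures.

6.34 mV

Range = 18.8 − (-3.7) = 22.5 V.
6.02 N + 1.76 ≥ 59.1 gives N ≥ 9.525, so the minimum integer is 10.
Step size = 22.5/1024 V = 21.973 mV.
RMS noise = LSB/√12 = 6.34 mV.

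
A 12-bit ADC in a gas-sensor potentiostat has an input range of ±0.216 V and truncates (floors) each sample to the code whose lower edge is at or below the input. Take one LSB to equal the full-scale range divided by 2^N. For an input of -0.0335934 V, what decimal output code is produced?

1729

The full-scale span is 0.216 − (-0.216) = 0.432 V. LSB = 0.432 V / 2^12 ≈ 105.5 µV.
code = ⌊(V_in − V_min)/LSB⌋ = ⌊(V_in − V_min) × 2^12 / range⌋
     = ⌊(-0.0335934 − (-0.216)) × 4096 / 0.432⌋ = ⌊0.1824066 × 4096/0.432⌋
     = ⌊1729.485⌋ = 1729.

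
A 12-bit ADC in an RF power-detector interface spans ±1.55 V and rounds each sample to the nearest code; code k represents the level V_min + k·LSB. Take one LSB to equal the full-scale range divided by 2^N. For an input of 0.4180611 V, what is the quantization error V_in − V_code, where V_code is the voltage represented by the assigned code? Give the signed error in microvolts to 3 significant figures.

+288 µV

The full-scale span is 1.55 − (-1.55) = 3.1 V. LSB = 3.1 V / 2^12 ≈ 0.7568 mV.
Position in LSBs: (0.4180611 − (-1.55)) × 4096/3.1 = 2600.3801; rounding gives k = 2600.
V_code = V_min + k × range/2^12 = -1.55 + 2600 × 3.1/4096 = 0.4177734375 V.
V_in − V_code = 0.4180611 − (0.4177734375) = +288 µV.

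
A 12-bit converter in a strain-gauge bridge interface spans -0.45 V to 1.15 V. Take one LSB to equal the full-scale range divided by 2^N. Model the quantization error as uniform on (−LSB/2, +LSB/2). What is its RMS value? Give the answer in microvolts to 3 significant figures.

Range = 1.15 − (-0.45) = 1.6 V.
Step size = 1.6/4096 V = 390.63 µV.
σ_q = LSB/√12 = 390.63 µV/3.4641 = 113 µV.

113 µV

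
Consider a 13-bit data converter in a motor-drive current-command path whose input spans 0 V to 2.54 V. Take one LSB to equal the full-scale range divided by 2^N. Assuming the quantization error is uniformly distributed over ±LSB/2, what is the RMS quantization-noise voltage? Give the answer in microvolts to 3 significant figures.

89.5 µV

Full-scale range = 2.54 V.
One LSB is 2.54 V / 8192 = 310.06 µV.
V_rms = LSB/√12 = 310.06 µV / √12 = 89.5 µV.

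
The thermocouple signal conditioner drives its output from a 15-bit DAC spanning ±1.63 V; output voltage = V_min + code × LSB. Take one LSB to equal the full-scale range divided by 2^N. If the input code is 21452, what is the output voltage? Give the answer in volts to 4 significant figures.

0.5042 V

Span: 1.63 V − (-1.63 V) = 3.26 V. LSB = 3.26 V / 2^15.
Output = V_min + (21452/32768) × range = -1.63 + 0.654663 × 3.26 V
      = -1.63 + 2.13420 = 0.504202 V.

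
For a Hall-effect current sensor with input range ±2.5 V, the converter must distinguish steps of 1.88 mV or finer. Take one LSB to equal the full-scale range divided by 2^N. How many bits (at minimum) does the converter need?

12 bits

The full-scale span is 2.5 − (-2.5) = 5 V.
Need 2^N ≥ 5 V / 1.88 mV = 2660 → N_min = 12.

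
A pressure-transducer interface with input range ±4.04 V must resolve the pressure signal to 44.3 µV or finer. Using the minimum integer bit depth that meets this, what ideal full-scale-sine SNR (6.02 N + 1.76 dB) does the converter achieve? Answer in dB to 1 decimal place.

110.1 dB

The full-scale span is 4.04 − (-4.04) = 8.08 V.
Levels needed ≥ 8.08/44.3 µV = 182400. 2^18 = 262144 suffices, so N_min = 18.
6.02(18) + 1.76 = 110.12 dB.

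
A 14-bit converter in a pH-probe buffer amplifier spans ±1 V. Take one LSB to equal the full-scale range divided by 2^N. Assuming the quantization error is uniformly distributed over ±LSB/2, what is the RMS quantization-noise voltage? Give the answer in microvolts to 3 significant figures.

Range = 1 − (-1) = 2 V.
LSB = 2 V ÷ 2^14 = 2/16384 V = 122.07 µV.
RMS of a uniform error over width LSB is LSB/√12 = 35.2 µV.

35.2 µV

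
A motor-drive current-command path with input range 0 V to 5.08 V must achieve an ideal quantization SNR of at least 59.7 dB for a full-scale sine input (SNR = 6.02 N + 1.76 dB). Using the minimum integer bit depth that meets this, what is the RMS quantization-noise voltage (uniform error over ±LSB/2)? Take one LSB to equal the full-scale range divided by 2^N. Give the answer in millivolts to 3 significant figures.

Full-scale range = 5.08 V.
Required N = ⌈(59.7 − 1.76)/6.02⌉ = ⌈9.625⌉ = 10.
LSB = 5.08 V / 2^10 = 4.9609 mV.
σ_q = LSB/√12 = 4.9609 mV/3.4641 = 1.43 mV.

1.43 mV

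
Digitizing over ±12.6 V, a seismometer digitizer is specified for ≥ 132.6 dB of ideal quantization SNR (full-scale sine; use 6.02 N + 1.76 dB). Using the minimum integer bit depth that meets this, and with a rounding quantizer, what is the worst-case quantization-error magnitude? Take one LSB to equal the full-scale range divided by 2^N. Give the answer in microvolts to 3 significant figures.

Full-scale range = 12.6 V − (-12.6 V) = 25.2 V.
6.02 N + 1.76 ≥ 132.6 gives N ≥ 21.734, so the minimum integer is 22.
One LSB is 25.2 V / 4194304 = 6.0081 µV.
Half an LSB is 3.00 µV.

3.00 µV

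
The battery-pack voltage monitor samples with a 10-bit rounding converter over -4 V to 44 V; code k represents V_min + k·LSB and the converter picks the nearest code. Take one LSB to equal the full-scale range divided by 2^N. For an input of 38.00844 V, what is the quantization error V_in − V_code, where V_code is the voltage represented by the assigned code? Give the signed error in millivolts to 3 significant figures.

+8.44 mV

Range = 44 − (-4) = 48 V. LSB = 48 V / 2^10 ≈ 46.88 mV.
(38.00844 − (-4)) / LSB = 42.00844 × 1024/48 = 896.1801. Nearest integer: k = 896.
Reconstructed level: -4 + 896 × 48/1024 V = 38.00000000 V.
e = 38.00844 − (38.00000000) = +8.44 mV.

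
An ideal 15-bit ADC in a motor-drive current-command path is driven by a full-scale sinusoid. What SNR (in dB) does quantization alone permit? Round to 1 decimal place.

92.1 dB

6.02(15) + 1.76 = 90.30 + 1.76 = 92.06 dB.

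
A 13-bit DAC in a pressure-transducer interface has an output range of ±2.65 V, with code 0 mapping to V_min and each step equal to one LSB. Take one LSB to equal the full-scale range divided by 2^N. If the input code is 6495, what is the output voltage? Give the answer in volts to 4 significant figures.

Full-scale range = 2.65 V − (-2.65 V) = 5.3 V. LSB = 5.3 V / 2^13.
V_out = V_min + code × LSB = -2.65 V + 6495 × 5.3 V / 8192
      = -2.65 V + 4.20209 V = 1.55209 V.

1.552 V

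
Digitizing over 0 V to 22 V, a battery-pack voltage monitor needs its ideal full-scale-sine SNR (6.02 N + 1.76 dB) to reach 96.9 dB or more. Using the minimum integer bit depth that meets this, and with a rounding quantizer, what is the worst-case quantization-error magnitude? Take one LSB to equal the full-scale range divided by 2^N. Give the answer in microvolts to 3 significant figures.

Full-scale range = 22 V.
Required N = ⌈(96.9 − 1.76)/6.02⌉ = ⌈15.804⌉ = 16.
Step size = 22/65536 V = 335.69 µV.
Half an LSB is 168 µV.

168 µV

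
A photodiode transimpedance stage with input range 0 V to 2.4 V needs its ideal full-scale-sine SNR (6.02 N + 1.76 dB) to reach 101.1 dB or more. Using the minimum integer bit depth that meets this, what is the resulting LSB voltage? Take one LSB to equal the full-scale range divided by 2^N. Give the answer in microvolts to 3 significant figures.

Span = 2.4 V.
Required N = ⌈(101.1 − 1.76)/6.02⌉ = ⌈16.502⌉ = 17.
LSB = 2.4 V / 2^17 = 18.3 µV.

18.3 µV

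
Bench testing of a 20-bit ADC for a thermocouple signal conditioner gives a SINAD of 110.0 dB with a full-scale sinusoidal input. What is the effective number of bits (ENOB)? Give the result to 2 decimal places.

ENOB = (SINAD − 1.76) / 6.02 = (110.0 − 1.76) / 6.02 = 108.24 / 6.02 = 17.9801.

17.98 bits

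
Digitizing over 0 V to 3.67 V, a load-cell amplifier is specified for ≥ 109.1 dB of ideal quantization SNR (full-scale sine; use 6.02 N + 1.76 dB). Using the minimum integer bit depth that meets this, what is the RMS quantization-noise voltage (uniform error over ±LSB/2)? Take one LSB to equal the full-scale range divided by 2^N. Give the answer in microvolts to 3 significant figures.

4.04 µV

Full-scale range = 3.67 V.
Solving 6.02 N ≥ 109.1 − 1.76: N ≥ 17.831. Round up → N = 18.
LSB = 3.67 V / 2^18 = 14.000 µV.
RMS noise = LSB/√12 = 4.04 µV.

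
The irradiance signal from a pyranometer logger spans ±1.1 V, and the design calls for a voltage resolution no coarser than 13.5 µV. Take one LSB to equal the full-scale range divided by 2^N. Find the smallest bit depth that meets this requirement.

Range = 1.1 − (-1.1) = 2.2 V.
Levels needed ≥ 2.2/13.5 µV = 163000. 2^18 = 262144 suffices, so N_min = 18.

18 bits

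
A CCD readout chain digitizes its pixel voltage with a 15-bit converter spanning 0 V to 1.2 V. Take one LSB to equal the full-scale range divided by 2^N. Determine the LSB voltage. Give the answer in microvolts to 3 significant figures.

36.6 µV

Full-scale range = 1.2 V.
There are 2^15 = 32768 steps.
LSB = 1.2 V ÷ 2^15 = 1.2/32768 V = 36.6 µV.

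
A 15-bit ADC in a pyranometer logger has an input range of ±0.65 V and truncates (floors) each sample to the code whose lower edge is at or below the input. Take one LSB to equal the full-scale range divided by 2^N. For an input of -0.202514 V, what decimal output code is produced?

Range = 0.65 − (-0.65) = 1.3 V. LSB = 1.3 V / 2^15 ≈ 39.67 µV.
V_in − V_min = -0.202514 − (-0.65) = 0.447486 V.
Divide by LSB: 0.447486 × 32768/1.3 = 11279.4010.
Truncating gives code 11279.

11279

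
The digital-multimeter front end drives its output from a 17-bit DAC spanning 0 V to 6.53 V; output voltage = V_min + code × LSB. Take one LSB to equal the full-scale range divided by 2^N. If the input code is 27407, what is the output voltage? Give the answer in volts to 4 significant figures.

1.365 V

Full-scale range = 6.53 V. LSB = 6.53 V / 2^17.
V_out = V_min + code × LSB = 0 V + 27407 × 6.53 V / 131072
      = 0 + 1.36542 = 1.36542 V.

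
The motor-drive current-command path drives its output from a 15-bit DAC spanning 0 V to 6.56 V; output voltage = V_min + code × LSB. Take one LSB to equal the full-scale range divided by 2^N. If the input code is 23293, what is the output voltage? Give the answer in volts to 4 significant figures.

4.663 V

Full-scale range = 6.56 V. LSB = 6.56 V / 2^15.
V_out = 0 + 23293 × (6.56/32768) V
      = 0 V + 4.66315 V = 4.66315 V.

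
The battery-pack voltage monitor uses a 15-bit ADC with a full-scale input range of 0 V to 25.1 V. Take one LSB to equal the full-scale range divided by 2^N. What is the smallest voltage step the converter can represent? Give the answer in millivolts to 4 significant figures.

V_FS = 25.1 V.
2^15 = 32768 levels.
LSB = 25.1 V / 2^15 = 0.7660 mV.

0.7660 mV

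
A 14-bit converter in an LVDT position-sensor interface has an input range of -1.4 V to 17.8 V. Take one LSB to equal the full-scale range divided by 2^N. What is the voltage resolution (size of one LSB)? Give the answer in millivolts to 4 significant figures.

The full-scale span is 17.8 − (-1.4) = 19.2 V.
There are 2^14 = 16384 steps.
LSB = 19.2 V / 2^14 = 1.172 mV.

1.172 mV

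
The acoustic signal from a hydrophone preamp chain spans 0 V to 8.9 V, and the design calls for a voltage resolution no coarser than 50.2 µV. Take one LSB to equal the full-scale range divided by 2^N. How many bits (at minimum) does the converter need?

Range is 8.9 V.
Required number of levels: 8.9/50.2 µV = 177290; smallest N with 2^N ≥ that is 18.

18 bits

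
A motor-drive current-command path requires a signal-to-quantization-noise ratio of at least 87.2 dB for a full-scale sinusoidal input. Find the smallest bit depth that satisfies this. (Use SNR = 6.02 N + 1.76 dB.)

15 bits

6.02 N + 1.76 ≥ 87.2 gives N ≥ 14.193, so the minimum integer is 15.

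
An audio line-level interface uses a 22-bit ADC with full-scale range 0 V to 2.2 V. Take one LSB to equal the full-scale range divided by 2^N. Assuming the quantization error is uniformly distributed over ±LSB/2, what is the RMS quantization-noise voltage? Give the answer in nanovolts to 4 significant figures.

Range is 2.2 V.
LSB = 2.2 V / 2^22 = 0.524521 µV.
For a uniform distribution on [−LSB/2, +LSB/2], V_rms = LSB/√12 = 0.524521 µV/3.4641 = 151.4 nV.

151.4 nV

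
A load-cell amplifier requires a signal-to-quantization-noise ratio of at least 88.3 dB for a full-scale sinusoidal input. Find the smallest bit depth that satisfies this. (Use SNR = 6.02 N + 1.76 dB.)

15 bits

Required N = ⌈(88.3 − 1.76)/6.02⌉ = ⌈14.375⌉ = 15.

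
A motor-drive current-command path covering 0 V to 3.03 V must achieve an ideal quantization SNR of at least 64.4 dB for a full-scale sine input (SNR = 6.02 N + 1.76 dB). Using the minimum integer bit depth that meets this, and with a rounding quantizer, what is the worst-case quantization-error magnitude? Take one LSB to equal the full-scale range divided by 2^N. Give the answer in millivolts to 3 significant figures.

Span = 3.03 V.
Required N = ⌈(64.4 − 1.76)/6.02⌉ = ⌈10.405⌉ = 11.
LSB = 3.03 V ÷ 2^11 = 3.03/2048 V = 1.4795 mV.
Max error for round-to-nearest is LSB/2 = 0.740 mV.

0.740 mV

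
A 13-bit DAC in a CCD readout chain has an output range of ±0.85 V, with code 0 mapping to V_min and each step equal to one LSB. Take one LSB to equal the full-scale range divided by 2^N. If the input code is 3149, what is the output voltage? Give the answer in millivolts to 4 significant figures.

Span: 0.85 V − (-0.85 V) = 1.7 V. LSB = 1.7 V / 2^13.
V_out = V_min + code × LSB = -0.85 V + 3149 × 1.7 V / 8192
      = -0.85 V + 0.653479 V = -0.196521 V.

-196.5 mV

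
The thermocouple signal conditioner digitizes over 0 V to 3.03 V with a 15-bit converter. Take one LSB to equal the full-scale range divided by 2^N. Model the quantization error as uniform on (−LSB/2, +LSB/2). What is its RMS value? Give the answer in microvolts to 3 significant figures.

Span = 3.03 V.
LSB = 3.03 V / 2^15 = 92.468 µV.
RMS of a uniform error over width LSB is LSB/√12 = 26.7 µV.

26.7 µV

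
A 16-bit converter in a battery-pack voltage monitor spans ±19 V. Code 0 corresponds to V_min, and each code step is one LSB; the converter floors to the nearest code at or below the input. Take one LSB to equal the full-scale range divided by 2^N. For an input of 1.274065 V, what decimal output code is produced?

34965

The full-scale span is 19 − (-19) = 38 V. LSB = 38 V / 2^16 ≈ 0.5798 mV.
V_in − V_min = 1.274065 − (-19) = 20.274065 V.
Divide by LSB: 20.274065 × 65536/38 = 34965.2927.
Truncating gives code 34965.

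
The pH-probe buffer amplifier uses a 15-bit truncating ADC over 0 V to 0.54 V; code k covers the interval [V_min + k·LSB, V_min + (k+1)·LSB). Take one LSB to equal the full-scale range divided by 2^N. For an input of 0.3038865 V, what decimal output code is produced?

V_FS = 0.54 V. LSB = 0.54 V / 2^15 ≈ 16.48 µV.
code = ⌊(V_in − V_min)/LSB⌋ = ⌊(V_in − V_min) × 2^15 / range⌋
     = ⌊(0.3038865 − (0)) × 32768 / 0.54⌋ = ⌊0.3038865 × 32768/0.54⌋
     = ⌊18440.283⌋ = 18440.

18440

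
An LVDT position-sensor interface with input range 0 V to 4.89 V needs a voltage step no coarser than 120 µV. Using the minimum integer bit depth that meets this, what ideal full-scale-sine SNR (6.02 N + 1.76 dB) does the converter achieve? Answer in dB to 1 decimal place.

98.1 dB

Span = 4.89 V.
Required number of levels: 4.89/120 µV = 40750; smallest N with 2^N ≥ that is 16.
6.02(16) + 1.76 = 98.08 dB.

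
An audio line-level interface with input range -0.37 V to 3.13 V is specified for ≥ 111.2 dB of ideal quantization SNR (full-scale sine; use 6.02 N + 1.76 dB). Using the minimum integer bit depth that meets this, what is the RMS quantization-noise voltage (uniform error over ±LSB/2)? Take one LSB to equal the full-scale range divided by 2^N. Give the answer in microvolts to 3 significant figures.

1.93 µV

Full-scale range = 3.13 V − (-0.37 V) = 3.5 V.
6.02 N + 1.76 ≥ 111.2 gives N ≥ 18.179, so the minimum integer is 19.
One LSB is 3.5 V / 524288 = 6.6757 µV.
σ_q = LSB/√12 = 6.6757 µV/3.4641 = 1.93 µV.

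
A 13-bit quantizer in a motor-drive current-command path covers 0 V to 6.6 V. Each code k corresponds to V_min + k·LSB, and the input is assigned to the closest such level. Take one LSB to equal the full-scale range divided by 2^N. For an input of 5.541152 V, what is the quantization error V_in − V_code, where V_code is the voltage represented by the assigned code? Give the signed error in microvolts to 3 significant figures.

−205 µV

Full-scale range = 6.6 V. LSB = 6.6 V / 2^13 ≈ 0.8057 mV.
(V_in − V_min)/LSB = (5.541152 − (0)) × 8192/6.6 = 6877.7450 → nearest code k = 6878.
V_code = V_min + k × range/2^13 = 0 + 6878 × 6.6/8192 = 5.541357422 V.
Error = V_in − V_code = 5.541152 − (5.541357422) = −205 µV.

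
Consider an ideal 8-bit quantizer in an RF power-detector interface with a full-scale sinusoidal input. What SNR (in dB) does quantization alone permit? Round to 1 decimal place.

49.9 dB

6.02(8) + 1.76 = 48.16 + 1.76 = 49.92 dB.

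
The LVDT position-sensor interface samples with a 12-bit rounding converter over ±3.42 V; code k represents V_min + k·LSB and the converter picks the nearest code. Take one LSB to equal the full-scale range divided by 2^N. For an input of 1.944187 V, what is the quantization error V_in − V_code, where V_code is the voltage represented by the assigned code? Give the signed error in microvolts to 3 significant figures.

+398 µV

Span: 3.42 V − (-3.42 V) = 6.84 V. LSB = 6.84 V / 2^12 ≈ 1.670 mV.
Position in LSBs: (1.944187 − (-3.42)) × 4096/6.84 = 3212.2383; rounding gives k = 3212.
V_code = -3.42 + (3212/4096) × 6.84 = 1.943789063 V.
V_in − V_code = 1.944187 − (1.943789063) = +398 µV.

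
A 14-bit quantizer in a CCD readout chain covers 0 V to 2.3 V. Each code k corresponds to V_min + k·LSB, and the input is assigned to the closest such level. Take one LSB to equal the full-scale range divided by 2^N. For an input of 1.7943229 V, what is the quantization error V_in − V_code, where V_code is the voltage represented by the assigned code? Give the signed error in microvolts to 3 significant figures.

−25.2 µV

V_FS = 2.3 V. LSB = 2.3 V / 2^14 ≈ 140.4 µV.
(V_in − V_min)/LSB = (1.7943229 − (0)) × 16384/2.3 = 12781.8202 → nearest code k = 12782.
Reconstructed level: 0 + 12782 × 2.3/16384 V = 1.7943481445 V.
Error = V_in − V_code = 1.7943229 − (1.7943481445) = −25.2 µV.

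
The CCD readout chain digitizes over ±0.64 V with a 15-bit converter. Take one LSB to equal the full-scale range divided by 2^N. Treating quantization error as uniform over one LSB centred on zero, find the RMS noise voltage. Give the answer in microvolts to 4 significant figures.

11.28 µV

The full-scale span is 0.64 − (-0.64) = 1.28 V.
Step size = 1.28/32768 V = 39.0625 µV.
V_rms = LSB/√12 = 39.0625 µV / √12 = 11.28 µV.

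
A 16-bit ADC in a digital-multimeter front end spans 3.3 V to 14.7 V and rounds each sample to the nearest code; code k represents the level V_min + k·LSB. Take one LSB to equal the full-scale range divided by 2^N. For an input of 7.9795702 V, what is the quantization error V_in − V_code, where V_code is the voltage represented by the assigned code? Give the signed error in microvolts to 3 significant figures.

−38.0 µV

Span: 14.7 V − (3.3 V) = 11.4 V. LSB = 11.4 V / 2^16 ≈ 174.0 µV.
(V_in − V_min)/LSB = (7.9795702 − (3.3)) × 65536/11.4 = 26901.7818 → nearest code k = 26902.
V_code = V_min + k × range/2^16 = 3.3 + 26902 × 11.4/65536 = 7.9796081543 V.
e = 7.9795702 − (7.9796081543) = −38.0 µV.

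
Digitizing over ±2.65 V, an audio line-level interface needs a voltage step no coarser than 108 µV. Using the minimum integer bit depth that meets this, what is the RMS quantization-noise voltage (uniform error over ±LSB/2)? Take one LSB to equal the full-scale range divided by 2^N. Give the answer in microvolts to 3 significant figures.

23.3 µV

Range = 2.65 − (-2.65) = 5.3 V.
Need 2^N ≥ 5.3 V / 108 µV = 49070 → N_min = 16.
One LSB is 5.3 V / 65536 = 80.872 µV.
V_rms = LSB/√12 = 23.3 µV.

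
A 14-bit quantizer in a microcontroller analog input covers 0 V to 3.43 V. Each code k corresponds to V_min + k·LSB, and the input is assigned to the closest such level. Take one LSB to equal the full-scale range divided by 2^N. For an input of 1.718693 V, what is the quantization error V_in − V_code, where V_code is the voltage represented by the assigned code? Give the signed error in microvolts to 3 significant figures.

Full-scale range = 3.43 V. LSB = 3.43 V / 2^14 ≈ 209.4 µV.
(V_in − V_min)/LSB = (1.718693 − (0)) × 16384/3.43 = 8209.6403 → nearest code k = 8210.
V_code = 0 + (8210/16384) × 3.43 = 1.7187683105 V.
Error = V_in − V_code = 1.718693 − (1.7187683105) = −75.3 µV.

−75.3 µV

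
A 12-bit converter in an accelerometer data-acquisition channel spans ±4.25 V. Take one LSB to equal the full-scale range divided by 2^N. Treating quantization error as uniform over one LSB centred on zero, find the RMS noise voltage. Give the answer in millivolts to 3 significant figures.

0.599 mV

Full-scale range = 4.25 V − (-4.25 V) = 8.5 V.
One LSB is 8.5 V / 4096 = 2.0752 mV.
σ_q = LSB/√12 = 2.0752 mV/3.4641 = 0.599 mV.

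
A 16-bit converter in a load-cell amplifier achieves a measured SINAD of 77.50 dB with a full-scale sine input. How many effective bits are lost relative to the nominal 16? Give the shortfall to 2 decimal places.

Effective bits = (77.50 − 1.76)/6.02 = 12.5814.
Shortfall = 16 − 12.5814 = 3.4186 bits.

3.42 bits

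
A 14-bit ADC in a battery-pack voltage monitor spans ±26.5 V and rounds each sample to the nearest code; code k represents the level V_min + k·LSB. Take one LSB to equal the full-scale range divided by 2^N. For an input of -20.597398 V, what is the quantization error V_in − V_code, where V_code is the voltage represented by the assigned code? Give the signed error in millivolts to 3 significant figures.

−1.02 mV

The full-scale span is 26.5 − (-26.5) = 53 V. LSB = 53 V / 2^14 ≈ 3.235 mV.
(V_in − V_min)/LSB = (-20.597398 − (-26.5)) × 16384/53 = 1824.6836 → nearest code k = 1825.
Reconstructed level: -26.5 + 1825 × 53/16384 V = -20.596374512 V.
Error = V_in − V_code = -20.597398 − (-20.596374512) = −1.02 mV.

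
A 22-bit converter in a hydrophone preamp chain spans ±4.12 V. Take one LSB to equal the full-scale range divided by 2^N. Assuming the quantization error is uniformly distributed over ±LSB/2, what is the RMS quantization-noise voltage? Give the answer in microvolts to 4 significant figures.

The full-scale span is 4.12 − (-4.12) = 8.24 V.
Step size = 8.24/4194304 V = 1.96457 µV.
For a uniform distribution on [−LSB/2, +LSB/2], V_rms = LSB/√12 = 1.96457 µV/3.4641 = 0.5671 µV.

0.5671 µV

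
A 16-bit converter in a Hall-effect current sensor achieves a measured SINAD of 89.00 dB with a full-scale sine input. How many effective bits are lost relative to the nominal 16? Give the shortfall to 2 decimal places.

1.51 bits

Effective bits = (89.00 − 1.76)/6.02 = 14.4917.
Lost resolution: 16 − 14.4917 = 1.5083 bits.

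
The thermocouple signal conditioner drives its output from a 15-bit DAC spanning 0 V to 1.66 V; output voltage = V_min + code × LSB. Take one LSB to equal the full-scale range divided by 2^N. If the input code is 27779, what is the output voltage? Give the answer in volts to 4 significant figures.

V_FS = 1.66 V. LSB = 1.66 V / 2^15.
V_out = V_min + code × LSB = 0 V + 27779 × 1.66 V / 32768
      = 0 V + 1.40726 V = 1.40726 V.

1.407 V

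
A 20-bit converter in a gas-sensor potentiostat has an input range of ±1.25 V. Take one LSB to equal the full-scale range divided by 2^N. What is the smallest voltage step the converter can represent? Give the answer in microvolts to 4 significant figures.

Full-scale range = 1.25 V − (-1.25 V) = 2.5 V.
2^20 = 1048576 levels.
LSB = 2.5 V / 2^20 = 2.384 µV.

2.384 µV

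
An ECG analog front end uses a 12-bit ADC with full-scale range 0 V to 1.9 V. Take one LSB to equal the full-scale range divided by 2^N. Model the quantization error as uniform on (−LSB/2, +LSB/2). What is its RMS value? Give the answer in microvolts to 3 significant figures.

134 µV

V_FS = 1.9 V.
Step size = 1.9/4096 V = 463.87 µV.
σ_q = LSB/√12 = 463.87 µV/3.4641 = 134 µV.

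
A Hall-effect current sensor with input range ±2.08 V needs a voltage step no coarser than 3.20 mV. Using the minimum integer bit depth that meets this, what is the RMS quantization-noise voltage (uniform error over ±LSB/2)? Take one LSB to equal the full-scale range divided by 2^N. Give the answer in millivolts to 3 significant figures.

Range = 2.08 − (-2.08) = 4.16 V.
Need 2^N ≥ 4.16 V / 3.20 mV = 1300 → N_min = 11.
One LSB is 4.16 V / 2048 = 2.0313 mV.
V_rms = LSB/√12 = 0.586 mV.

0.586 mV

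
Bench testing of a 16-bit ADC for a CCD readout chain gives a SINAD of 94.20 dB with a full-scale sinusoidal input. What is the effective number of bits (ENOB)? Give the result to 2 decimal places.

(94.20 − 1.76) / 6.02 = 92.44/6.02 = 15.3555 effective bits.

15.36 bits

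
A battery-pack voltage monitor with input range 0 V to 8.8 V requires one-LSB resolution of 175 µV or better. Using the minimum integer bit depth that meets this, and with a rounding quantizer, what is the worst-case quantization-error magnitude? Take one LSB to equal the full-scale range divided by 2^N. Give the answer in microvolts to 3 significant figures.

67.1 µV

Full-scale range = 8.8 V.
Need 2^N ≥ 8.8 V / 175 µV = 50290 → N_min = 16.
One LSB is 8.8 V / 65536 = 134.28 µV.
Half an LSB is 67.1 µV.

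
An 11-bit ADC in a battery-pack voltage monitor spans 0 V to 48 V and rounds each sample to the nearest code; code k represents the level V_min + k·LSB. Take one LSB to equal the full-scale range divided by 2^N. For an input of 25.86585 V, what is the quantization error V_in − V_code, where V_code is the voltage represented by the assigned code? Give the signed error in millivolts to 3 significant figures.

−9.15 mV

V_FS = 48 V. LSB = 48 V / 2^11 ≈ 23.44 mV.
(25.86585 − (0)) / LSB = 25.86585 × 2048/48 = 1103.6096. Nearest integer: k = 1104.
V_code = 0 + (1104/2048) × 48 = 25.87500000 V.
V_in − V_code = 25.86585 − (25.87500000) = −9.15 mV.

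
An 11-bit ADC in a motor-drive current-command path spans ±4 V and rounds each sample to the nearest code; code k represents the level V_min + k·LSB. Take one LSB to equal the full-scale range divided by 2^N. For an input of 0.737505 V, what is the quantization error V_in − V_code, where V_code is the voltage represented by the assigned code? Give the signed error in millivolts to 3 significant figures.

Range = 4 − (-4) = 8 V. LSB = 8 V / 2^11 ≈ 3.906 mV.
(V_in − V_min)/LSB = (0.737505 − (-4)) × 2048/8 = 1212.8013 → nearest code k = 1213.
V_code = -4 + (1213/2048) × 8 = 0.7382812500 V.
Error = V_in − V_code = 0.737505 − (0.7382812500) = −0.776 mV.

−0.776 mV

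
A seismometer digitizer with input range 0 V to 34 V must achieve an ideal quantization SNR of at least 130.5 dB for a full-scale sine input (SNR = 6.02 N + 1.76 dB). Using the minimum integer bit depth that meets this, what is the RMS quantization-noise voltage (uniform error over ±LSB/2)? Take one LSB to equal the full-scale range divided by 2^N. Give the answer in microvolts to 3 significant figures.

Full-scale range = 34 V.
Solving 6.02 N ≥ 130.5 − 1.76: N ≥ 21.385. Round up → N = 22.
One LSB is 34 V / 4194304 = 8.1062 µV.
σ_q = LSB/√12 = 8.1062 µV/3.4641 = 2.34 µV.

2.34 µV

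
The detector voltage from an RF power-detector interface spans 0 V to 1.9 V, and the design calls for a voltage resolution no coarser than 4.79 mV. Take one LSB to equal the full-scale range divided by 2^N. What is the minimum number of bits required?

V_FS = 1.9 V.
Levels needed ≥ 1.9/4.79 mV = 396.7. 2^9 = 512 suffices, so N_min = 9.

9 bits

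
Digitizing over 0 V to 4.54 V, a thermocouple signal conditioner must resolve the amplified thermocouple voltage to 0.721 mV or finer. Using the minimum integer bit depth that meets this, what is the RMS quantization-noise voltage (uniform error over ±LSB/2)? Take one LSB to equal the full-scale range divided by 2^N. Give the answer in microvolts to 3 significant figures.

160 µV

Span = 4.54 V.
Required number of levels: 4.54/0.721 mV = 6296.8; smallest N with 2^N ≥ that is 13.
One LSB is 4.54 V / 8192 = 0.55420 mV.
RMS noise = LSB/√12 = 160 µV.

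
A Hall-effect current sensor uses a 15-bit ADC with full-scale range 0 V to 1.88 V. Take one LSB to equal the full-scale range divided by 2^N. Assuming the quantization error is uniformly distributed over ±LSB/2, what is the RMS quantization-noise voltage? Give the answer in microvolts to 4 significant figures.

V_FS = 1.88 V.
Step size = 1.88/32768 V = 57.3730 µV.
RMS of a uniform error over width LSB is LSB/√12 = 16.56 µV.

16.56 µV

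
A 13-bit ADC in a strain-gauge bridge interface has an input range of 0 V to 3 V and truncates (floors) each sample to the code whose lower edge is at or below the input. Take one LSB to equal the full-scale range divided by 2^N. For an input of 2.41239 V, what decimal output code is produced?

Span = 3 V. LSB = 3 V / 2^13 ≈ 366.2 µV.
(V_in − V_min) × 2^13/range = (2.41239 − (0)) × 8192/3 = 6587.433.
Floor → code = 6587.

6587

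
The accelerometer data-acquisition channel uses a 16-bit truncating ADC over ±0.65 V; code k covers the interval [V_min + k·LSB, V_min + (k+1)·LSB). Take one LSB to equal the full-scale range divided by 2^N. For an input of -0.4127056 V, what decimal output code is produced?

Range = 0.65 − (-0.65) = 1.3 V. LSB = 1.3 V / 2^16 ≈ 19.84 µV.
code = ⌊(V_in − V_min)/LSB⌋ = ⌊(V_in − V_min) × 2^16 / range⌋
     = ⌊(-0.4127056 − (-0.65)) × 65536 / 1.3⌋ = ⌊0.2372944 × 65536/1.3⌋
     = ⌊11962.558⌋ = 11962.

11962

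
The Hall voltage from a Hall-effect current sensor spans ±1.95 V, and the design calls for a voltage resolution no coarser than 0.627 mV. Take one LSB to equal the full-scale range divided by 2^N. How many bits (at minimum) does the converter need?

13 bits

Full-scale range = 1.95 V − (-1.95 V) = 3.9 V.
Required number of levels: 3.9/0.627 mV = 6220.1; smallest N with 2^N ≥ that is 13.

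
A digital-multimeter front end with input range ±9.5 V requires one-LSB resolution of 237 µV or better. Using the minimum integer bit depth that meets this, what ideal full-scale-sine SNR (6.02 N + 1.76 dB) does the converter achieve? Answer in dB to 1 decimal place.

The full-scale span is 9.5 − (-9.5) = 19 V.
19 V / 237 µV = 80170. Since 2^16 = 65536 and 2^17 = 131072, N = 17.
Ideal SNR at N = 17: 6.02·17 + 1.76 = 104.1 dB.

104.1 dB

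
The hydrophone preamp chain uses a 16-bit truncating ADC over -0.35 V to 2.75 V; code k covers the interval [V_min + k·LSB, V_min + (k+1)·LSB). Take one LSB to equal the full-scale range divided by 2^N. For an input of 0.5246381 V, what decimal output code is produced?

Range = 2.75 − (-0.35) = 3.1 V. LSB = 3.1 V / 2^16 ≈ 47.30 µV.
code = ⌊(V_in − V_min)/LSB⌋ = ⌊(V_in − V_min) × 2^16 / range⌋
     = ⌊(0.5246381 − (-0.35)) × 65536 / 3.1⌋ = ⌊0.8746381 × 65536/3.1⌋
     = ⌊18490.414⌋ = 18490.

18490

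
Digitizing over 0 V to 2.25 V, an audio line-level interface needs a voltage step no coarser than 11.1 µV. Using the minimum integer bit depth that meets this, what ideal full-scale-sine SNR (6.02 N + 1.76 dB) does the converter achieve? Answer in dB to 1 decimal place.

110.1 dB

V_FS = 2.25 V.
Required number of levels: 2.25/11.1 µV = 202700; smallest N with 2^N ≥ that is 18.
6.02(18) + 1.76 = 110.12 dB.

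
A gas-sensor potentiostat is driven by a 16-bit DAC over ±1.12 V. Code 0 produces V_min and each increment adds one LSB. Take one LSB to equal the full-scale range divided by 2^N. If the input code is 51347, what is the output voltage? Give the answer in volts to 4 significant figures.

Span: 1.12 V − (-1.12 V) = 2.24 V. LSB = 2.24 V / 2^16.
V_out = V_min + code × LSB = -1.12 V + 51347 × 2.24 V / 65536
      = -1.12 V + 1.75502 V = 0.635024 V.

0.6350 V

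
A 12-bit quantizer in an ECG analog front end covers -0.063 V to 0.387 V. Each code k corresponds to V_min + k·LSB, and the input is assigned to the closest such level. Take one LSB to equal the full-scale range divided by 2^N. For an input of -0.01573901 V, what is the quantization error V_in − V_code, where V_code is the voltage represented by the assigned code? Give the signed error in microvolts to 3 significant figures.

Span: 0.387 V − (-0.063 V) = 0.45 V. LSB = 0.45 V / 2^12 ≈ 109.9 µV.
Position in LSBs: (-0.01573901 − (-0.063)) × 4096/0.45 = 430.1800; rounding gives k = 430.
V_code = -0.063 + (430/4096) × 0.45 = -0.01575878906 V.
Error = V_in − V_code = -0.01573901 − (-0.01575878906) = +19.8 µV.

+19.8 µV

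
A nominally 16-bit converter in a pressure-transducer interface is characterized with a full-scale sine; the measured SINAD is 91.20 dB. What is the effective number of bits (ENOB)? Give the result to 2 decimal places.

14.86 bits

Inverting SNR = 6.02 N + 1.76: N_eff = (91.20 − 1.76)/6.02 = 14.8571.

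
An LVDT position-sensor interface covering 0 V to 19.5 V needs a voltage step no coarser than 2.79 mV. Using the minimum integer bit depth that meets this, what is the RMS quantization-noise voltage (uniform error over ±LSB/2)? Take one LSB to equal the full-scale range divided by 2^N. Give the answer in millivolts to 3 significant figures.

Full-scale range = 19.5 V.
Required number of levels: 19.5/2.79 mV = 6989.2; smallest N with 2^N ≥ that is 13.
One LSB is 19.5 V / 8192 = 2.3804 mV.
V_rms = LSB/√12 = 0.687 mV.

0.687 mV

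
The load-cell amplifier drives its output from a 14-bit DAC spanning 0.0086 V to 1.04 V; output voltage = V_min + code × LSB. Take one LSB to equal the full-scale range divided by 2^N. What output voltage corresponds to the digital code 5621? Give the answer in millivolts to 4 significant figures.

Full-scale range = 1.04 V − (0.0086 V) = 1.0314 V. LSB = 1.0314 V / 2^14.
Output = V_min + (5621/16384) × range = 0.0086 + 0.343079 × 1.0314 V
      = 0.0086 V + 0.353851 V = 0.362451 V.

362.5 mV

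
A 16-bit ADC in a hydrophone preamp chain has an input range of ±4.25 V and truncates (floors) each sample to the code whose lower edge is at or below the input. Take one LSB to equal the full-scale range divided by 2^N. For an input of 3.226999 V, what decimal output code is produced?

57648

Span: 4.25 V − (-4.25 V) = 8.5 V. LSB = 8.5 V / 2^16 ≈ 129.7 µV.
code = ⌊(V_in − V_min)/LSB⌋ = ⌊(V_in − V_min) × 2^16 / range⌋
     = ⌊(3.226999 − (-4.25)) × 65536 / 8.5⌋ = ⌊7.476999 × 65536/8.5⌋
     = ⌊57648.542⌋ = 57648.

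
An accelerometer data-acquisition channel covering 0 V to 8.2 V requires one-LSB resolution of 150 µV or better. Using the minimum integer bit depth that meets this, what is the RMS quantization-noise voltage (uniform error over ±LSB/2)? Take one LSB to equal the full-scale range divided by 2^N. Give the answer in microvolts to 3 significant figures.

Range is 8.2 V.
8.2 V / 150 µV = 54670. Since 2^15 = 32768 and 2^16 = 65536, N = 16.
LSB = 8.2 V / 2^16 = 125.12 µV.
V_rms = LSB/√12 = 36.1 µV.

36.1 µV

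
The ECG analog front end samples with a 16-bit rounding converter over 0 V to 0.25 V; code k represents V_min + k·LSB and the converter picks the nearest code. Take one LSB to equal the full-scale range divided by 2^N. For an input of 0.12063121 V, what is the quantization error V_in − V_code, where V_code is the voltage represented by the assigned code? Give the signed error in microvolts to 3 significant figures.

−0.962 µV

Span = 0.25 V. LSB = 0.25 V / 2^16 ≈ 3.815 µV.
(0.12063121 − (0)) / LSB = 0.12063121 × 65536/0.25 = 31622.7479. Nearest integer: k = 31623.
Reconstructed level: 0 + 31623 × 0.25/65536 V = 0.12063217163 V.
V_in − V_code = 0.12063121 − (0.12063217163) = −0.962 µV.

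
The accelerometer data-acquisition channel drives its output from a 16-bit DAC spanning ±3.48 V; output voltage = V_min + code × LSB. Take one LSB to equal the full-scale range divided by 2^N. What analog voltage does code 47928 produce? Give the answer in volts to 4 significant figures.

Span: 3.48 V − (-3.48 V) = 6.96 V. LSB = 6.96 V / 2^16.
V_out = V_min + code × LSB = -3.48 V + 47928 × 6.96 V / 65536
      = -3.48 V + 5.09001 V = 1.61001 V.

1.610 V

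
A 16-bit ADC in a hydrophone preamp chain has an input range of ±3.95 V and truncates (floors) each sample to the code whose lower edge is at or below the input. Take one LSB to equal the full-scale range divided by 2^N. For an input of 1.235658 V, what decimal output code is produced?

Span: 3.95 V − (-3.95 V) = 7.9 V. LSB = 7.9 V / 2^16 ≈ 120.5 µV.
V_in − V_min = 1.235658 − (-3.95) = 5.185658 V.
Divide by LSB: 5.185658 × 65536/7.9 = 43018.6434.
Truncating gives code 43018.

43018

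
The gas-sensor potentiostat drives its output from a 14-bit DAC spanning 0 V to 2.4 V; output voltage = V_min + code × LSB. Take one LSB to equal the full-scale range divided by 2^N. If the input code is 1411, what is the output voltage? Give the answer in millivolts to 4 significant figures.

206.7 mV

Span = 2.4 V. LSB = 2.4 V / 2^14.
Output = V_min + (1411/16384) × range = 0 + 0.0861206 × 2.4 V
      = 0 V + 0.206689 V = 0.206689 V.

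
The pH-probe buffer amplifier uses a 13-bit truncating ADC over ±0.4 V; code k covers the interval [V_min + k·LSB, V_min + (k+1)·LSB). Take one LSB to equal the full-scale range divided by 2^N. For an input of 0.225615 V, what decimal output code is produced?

Full-scale range = 0.4 V − (-0.4 V) = 0.8 V. LSB = 0.8 V / 2^13 ≈ 97.66 µV.
V_in − V_min = 0.225615 − (-0.4) = 0.625615 V.
Divide by LSB: 0.625615 × 8192/0.8 = 6406.2976.
Truncating gives code 6406.

6406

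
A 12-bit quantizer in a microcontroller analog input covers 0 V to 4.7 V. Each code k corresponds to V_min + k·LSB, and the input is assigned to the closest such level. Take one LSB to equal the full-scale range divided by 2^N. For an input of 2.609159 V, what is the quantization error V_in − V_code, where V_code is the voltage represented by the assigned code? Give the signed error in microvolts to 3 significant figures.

−167 µV

Range is 4.7 V. LSB = 4.7 V / 2^12 ≈ 1.147 mV.
Position in LSBs: (2.609159 − (0)) × 4096/4.7 = 2273.8543; rounding gives k = 2274.
V_code = 0 + (2274/4096) × 4.7 = 2.609326172 V.
e = 2.609159 − (2.609326172) = −167 µV.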